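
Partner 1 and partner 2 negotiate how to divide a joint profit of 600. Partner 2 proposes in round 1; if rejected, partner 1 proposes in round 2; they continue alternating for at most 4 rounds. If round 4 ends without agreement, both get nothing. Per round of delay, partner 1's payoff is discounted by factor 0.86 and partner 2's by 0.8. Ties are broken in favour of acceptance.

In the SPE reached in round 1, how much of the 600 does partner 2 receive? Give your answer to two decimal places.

141.79

By backward induction:
Round 4 (partner 1 proposes): partner 2 will accept anything ≥ 0, so partner 1 offers 0 and keeps 600.
Round 3 (partner 2 proposes): partner 1 can get 600 next round, worth 0.86 × 600 = 516 now, so partner 2 offers 516, keeping 84.
Round 2 (partner 1 proposes): partner 2 can get 84 next round, worth 0.8 × 84 = 67.2 now, so partner 1 offers 67.2, keeping 532.8.
Round 1 (partner 2 proposes): partner 1 can get 532.8 next round, worth 0.86 × 532.8 = 458.208 now, so partner 2 offers 458.208, keeping 141.792.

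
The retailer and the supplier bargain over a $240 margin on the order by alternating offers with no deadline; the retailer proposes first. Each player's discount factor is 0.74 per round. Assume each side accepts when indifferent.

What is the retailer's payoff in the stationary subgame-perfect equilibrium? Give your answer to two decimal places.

Let x be the retailer's share when the retailer proposes and y be the supplier's share when the supplier proposes.
The supplier accepts iff offered ≥ 0.74·y, so x = 240 − 0.74y. Symmetrically y = 240 − 0.74x.
Substituting: x = 240 − 0.74(240 − 0.74x), giving x(1 − 0.74·0.74) = 240(1 − 0.74).
So x = 240 × 0.26 / 0.4524 ≈ 137.9310, and the supplier receives 240 − x ≈ 102.0690.

137.93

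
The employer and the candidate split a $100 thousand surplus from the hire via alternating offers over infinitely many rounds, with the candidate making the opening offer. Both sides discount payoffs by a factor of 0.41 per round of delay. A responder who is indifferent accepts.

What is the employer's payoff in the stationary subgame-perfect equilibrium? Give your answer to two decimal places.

29.08

Let x be the candidate's share when the candidate proposes and y be the employer's share when the employer proposes.
The employer accepts iff offered ≥ 0.41·y, so x = 100 − 0.41y. Symmetrically y = 100 − 0.41x.
Substituting: x = 100 − 0.41(100 − 0.41x), giving x(1 − 0.41·0.41) = 100(1 − 0.41).
So x = 100 × 0.59 / 0.8319 ≈ 70.9220, and the employer receives 100 − x ≈ 29.0780.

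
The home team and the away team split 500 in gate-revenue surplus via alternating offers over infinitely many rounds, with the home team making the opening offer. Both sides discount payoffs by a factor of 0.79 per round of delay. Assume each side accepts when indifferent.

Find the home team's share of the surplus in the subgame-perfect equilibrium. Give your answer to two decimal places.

When the home team proposes, the away team accepts any offer worth at least 0.79 times what the away team would get by proposing next round; and vice versa.
This gives x = 500 − 0.79y and y = 500 − 0.79x, where x and y are each side's share when it proposes.
Hence (1 − 0.79·0.79)x = 500(1 − 0.79), i.e. 0.3759·x = 105.
x ≈ 279.3296; the away team's share is 500 − x ≈ 220.6704.

279.33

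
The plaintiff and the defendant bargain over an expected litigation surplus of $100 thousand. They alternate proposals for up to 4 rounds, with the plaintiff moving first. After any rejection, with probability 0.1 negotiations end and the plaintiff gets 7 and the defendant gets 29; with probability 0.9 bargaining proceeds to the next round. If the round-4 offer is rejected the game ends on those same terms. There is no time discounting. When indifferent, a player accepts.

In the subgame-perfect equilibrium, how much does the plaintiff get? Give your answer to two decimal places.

18.58

By backward induction:
Round 4 (the defendant proposes): the plaintiff gets 7 if talks fail, so the defendant offers 7 and keeps 93.
Round 3 (the plaintiff proposes): rejecting gives the defendant an expected 0.9 × 93 + 0.1 × 29 = 86.6, so the plaintiff offers 86.6, keeping 13.4.
Round 2 (the defendant proposes): rejecting gives the plaintiff an expected 0.9 × 13.4 + 0.1 × 7 = 12.76, so the defendant offers 12.76, keeping 87.24.
Round 1 (the plaintiff proposes): rejecting gives the defendant an expected 0.9 × 87.24 + 0.1 × 29 = 81.416, so the plaintiff offers 81.416, keeping 18.584.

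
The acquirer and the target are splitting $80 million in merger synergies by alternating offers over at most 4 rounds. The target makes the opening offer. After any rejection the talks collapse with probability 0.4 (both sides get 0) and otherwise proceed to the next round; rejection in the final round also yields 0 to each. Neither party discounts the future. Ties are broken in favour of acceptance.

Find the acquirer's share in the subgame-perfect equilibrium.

By backward induction:
Round 4 (the acquirer proposes): the target will accept anything ≥ 0, so the acquirer offers 0 and keeps 80.
Round 3 (the target proposes): rejecting gives the acquirer an expected 0.6 × 80 = 48, so the target offers 48, keeping 32.
Round 2 (the acquirer proposes): rejecting gives the target an expected 0.6 × 32 = 19.2. The acquirer offers 19.2 and keeps 80 − 19.2 = 60.8.
Round 1 (the target proposes): rejecting gives the acquirer an expected 0.6 × 60.8 = 36.48, so the target offers 36.48, keeping 43.52.

36.48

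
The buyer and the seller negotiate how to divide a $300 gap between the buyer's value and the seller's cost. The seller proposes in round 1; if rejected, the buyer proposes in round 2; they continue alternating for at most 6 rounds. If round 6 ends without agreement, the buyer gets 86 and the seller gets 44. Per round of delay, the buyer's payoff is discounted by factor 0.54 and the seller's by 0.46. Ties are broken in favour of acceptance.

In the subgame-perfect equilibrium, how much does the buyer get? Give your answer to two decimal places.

Solve by backward induction from round 6.
Round 6 (the buyer proposes): the seller gets 44 if talks fail, so the buyer offers 44 and keeps 256.
Round 5 (the seller proposes): the buyer can get 256 next round, worth 0.54 × 256 = 138.24 now. The seller offers 138.24 and keeps 300 − 138.24 = 161.76.
Round 4 (the buyer proposes): the seller can get 161.76 next round, worth 0.46 × 161.76 = 74.4096 now; the buyer offers that and keeps 225.5904.
Round 3 (the seller proposes): the buyer can get 225.5904 next round, worth 0.54 × 225.5904 = 121.818816 now; the seller offers that and keeps 178.181184.
Round 2 (the buyer proposes): the seller can get 178.181184 next round, worth 0.46 × 178.181184 = 81.96334464 now; the buyer offers that and keeps 218.03665536.
Round 1 (the seller proposes): the buyer can get 218.03665536 next round, worth 0.54 × 218.03665536 = 117.7397938944 now, so the seller offers 117.7397938944, keeping 182.2602061056.

117.74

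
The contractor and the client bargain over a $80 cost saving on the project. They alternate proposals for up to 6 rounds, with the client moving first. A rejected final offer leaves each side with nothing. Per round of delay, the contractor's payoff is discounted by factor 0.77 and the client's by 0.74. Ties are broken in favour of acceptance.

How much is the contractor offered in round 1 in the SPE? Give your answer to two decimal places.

Round 6 (the contractor proposes): the client will accept anything ≥ 0, so the contractor offers 0 and keeps 80.
Round 5 (the client proposes): the contractor can get 80 next round, worth 0.77 × 80 = 61.6 now; the client offers that and keeps 18.4.
Round 4 (the contractor proposes): the client can get 18.4 next round, worth 0.74 × 18.4 = 13.616 now. The contractor offers 13.616 and keeps 80 − 13.616 = 66.384.
Round 3 (the client proposes): the contractor can get 66.384 next round, worth 0.77 × 66.384 = 51.11568 now, so the client offers 51.11568, keeping 28.88432.
Round 2 (the contractor proposes): the client can get 28.88432 next round, worth 0.74 × 28.88432 = 21.3743968 now. The contractor offers 21.3743968 and keeps 80 − 21.3743968 = 58.6256032.
Round 1 (the client proposes): the contractor can get 58.6256032 next round, worth 0.77 × 58.6256032 = 45.141714464 now. The client offers 45.141714464 and keeps 80 − 45.141714464 = 34.858285536.

45.14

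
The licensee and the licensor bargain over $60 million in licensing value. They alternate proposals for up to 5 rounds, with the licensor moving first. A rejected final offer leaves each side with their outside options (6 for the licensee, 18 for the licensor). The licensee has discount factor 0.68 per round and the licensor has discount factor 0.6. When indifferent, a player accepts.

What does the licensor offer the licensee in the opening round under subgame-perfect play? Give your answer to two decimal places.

Round 5 (the licensor proposes): the licensee gets 6 if talks fail, so the licensor offers 6 and keeps 54.
Round 4 (the licensee proposes): the licensor can get 54 next round, worth 0.6 × 54 = 32.4 now; the licensee offers that and keeps 27.6.
Round 3 (the licensor proposes): the licensee can get 27.6 next round, worth 0.68 × 27.6 = 18.768 now. The licensor offers 18.768 and keeps 60 − 18.768 = 41.232.
Round 2 (the licensee proposes): the licensor can get 41.232 next round, worth 0.6 × 41.232 = 24.7392 now. The licensee offers 24.7392 and keeps 60 − 24.7392 = 35.2608.
Round 1 (the licensor proposes): the licensee can get 35.2608 next round, worth 0.68 × 35.2608 = 23.977344 now, so the licensor offers 23.977344, keeping 36.022656.

23.98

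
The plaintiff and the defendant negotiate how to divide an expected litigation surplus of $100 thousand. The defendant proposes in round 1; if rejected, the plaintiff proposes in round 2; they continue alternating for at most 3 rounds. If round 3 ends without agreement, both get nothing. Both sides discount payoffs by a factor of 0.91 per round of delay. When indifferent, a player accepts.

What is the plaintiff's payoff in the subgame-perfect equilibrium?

8.19

Work backward from the last round.
Round 3 (the defendant proposes): the plaintiff will accept anything ≥ 0, so the defendant offers 0 and keeps 100.
Round 2 (the plaintiff proposes): the defendant can get 100 next round, worth 0.91 × 100 = 91 now. The plaintiff offers 91 and keeps 100 − 91 = 9.
Round 1 (the defendant proposes): the plaintiff can get 9 next round, worth 0.91 × 9 = 8.19 now, so the defendant offers 8.19, keeping 91.81.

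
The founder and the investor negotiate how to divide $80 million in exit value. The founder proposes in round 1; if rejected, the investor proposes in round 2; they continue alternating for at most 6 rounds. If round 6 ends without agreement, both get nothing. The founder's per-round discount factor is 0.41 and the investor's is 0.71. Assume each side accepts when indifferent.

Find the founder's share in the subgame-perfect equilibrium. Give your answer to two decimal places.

Work backward from the last round.
Round 6 (the investor proposes): the founder will accept anything ≥ 0, so the investor offers 0 and keeps 80.
Round 5 (the founder proposes): the investor can get 80 next round, worth 0.71 × 80 = 56.8 now. The founder offers 56.8 and keeps 80 − 56.8 = 23.2.
Round 4 (the investor proposes): the founder can get 23.2 next round, worth 0.41 × 23.2 = 9.512 now; the investor offers that and keeps 70.488.
Round 3 (the founder proposes): the investor can get 70.488 next round, worth 0.71 × 70.488 = 50.04648 now, so the founder offers 50.04648, keeping 29.95352.
Round 2 (the investor proposes): the founder can get 29.95352 next round, worth 0.41 × 29.95352 = 12.2809432 now. The investor offers 12.2809432 and keeps 80 − 12.2809432 = 67.7190568.
Round 1 (the founder proposes): the investor can get 67.7190568 next round, worth 0.71 × 67.7190568 = 48.080530328 now, so the founder offers 48.080530328, keeping 31.919469672.

31.92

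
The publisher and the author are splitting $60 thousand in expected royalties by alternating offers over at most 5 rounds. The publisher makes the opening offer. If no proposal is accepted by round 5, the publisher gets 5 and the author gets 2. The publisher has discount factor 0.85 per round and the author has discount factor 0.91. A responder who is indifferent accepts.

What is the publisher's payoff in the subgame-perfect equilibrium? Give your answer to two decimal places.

Round 5 (the publisher proposes): the author gets 2 if talks fail, so the publisher offers 2 and keeps 58.
Round 4 (the author proposes): the publisher can get 58 next round, worth 0.85 × 58 = 49.3 now; the author offers that and keeps 10.7.
Round 3 (the publisher proposes): the author can get 10.7 next round, worth 0.91 × 10.7 = 9.737 now, so the publisher offers 9.737, keeping 50.263.
Round 2 (the author proposes): the publisher can get 50.263 next round, worth 0.85 × 50.263 = 42.72355 now; the author offers that and keeps 17.27645.
Round 1 (the publisher proposes): the author can get 17.27645 next round, worth 0.91 × 17.27645 = 15.7215695 now, so the publisher offers 15.7215695, keeping 44.2784305.

44.28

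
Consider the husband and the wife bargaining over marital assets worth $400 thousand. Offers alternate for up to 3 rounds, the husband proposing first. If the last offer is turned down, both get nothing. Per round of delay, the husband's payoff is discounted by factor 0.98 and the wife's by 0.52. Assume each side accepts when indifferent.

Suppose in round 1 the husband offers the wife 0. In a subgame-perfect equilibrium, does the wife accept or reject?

Reject

Round 3 (the husband proposes): rejection yields 0 for the wife; the husband offers 0 and keeps 400.
Round 2 (the wife proposes): the husband can get 400 next round, worth 0.98 × 400 = 392 now; the wife offers that and keeps 8.
So by rejecting in round 1, the wife gets 8 next round, worth 0.52 × 8 = 4.16 now.
Offer 0 < 4.16, so the wife rejects.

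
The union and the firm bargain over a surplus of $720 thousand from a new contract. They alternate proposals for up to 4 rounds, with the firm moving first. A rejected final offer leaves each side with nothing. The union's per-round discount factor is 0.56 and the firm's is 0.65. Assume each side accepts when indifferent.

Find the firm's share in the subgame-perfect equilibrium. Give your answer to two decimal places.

432.12

Round 4 (the union proposes): the firm will accept anything ≥ 0, so the union offers 0 and keeps 720.
Round 3 (the firm proposes): the union can get 720 next round, worth 0.56 × 720 = 403.2 now. The firm offers 403.2 and keeps 720 − 403.2 = 316.8.
Round 2 (the union proposes): the firm can get 316.8 next round, worth 0.65 × 316.8 = 205.92 now. The union offers 205.92 and keeps 720 − 205.92 = 514.08.
Round 1 (the firm proposes): the union can get 514.08 next round, worth 0.56 × 514.08 = 287.8848 now; the firm offers that and keeps 432.1152.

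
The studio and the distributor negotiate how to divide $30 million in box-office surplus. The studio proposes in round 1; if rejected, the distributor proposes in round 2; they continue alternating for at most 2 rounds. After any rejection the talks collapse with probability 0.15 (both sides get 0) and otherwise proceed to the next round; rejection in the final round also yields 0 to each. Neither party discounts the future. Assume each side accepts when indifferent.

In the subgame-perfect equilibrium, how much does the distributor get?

Round 2 (the distributor proposes): the studio will accept anything ≥ 0, so the distributor offers 0 and keeps 30.
Round 1 (the studio proposes): rejecting gives the distributor an expected 0.85 × 30 = 25.5. The studio offers 25.5 and keeps 30 − 25.5 = 4.5.

25.5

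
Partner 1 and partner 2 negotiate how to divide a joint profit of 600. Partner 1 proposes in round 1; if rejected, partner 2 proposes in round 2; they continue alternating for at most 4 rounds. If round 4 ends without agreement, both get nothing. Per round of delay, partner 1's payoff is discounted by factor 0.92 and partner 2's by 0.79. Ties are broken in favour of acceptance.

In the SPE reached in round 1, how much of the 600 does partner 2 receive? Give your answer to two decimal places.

382.42

Work backward from the last round.
Round 4 (partner 2 proposes): rejection yields 0 for partner 1; partner 2 offers 0 and keeps 600.
Round 3 (partner 1 proposes): partner 2 can get 600 next round, worth 0.79 × 600 = 474 now. Partner 1 offers 474 and keeps 600 − 474 = 126.
Round 2 (partner 2 proposes): partner 1 can get 126 next round, worth 0.92 × 126 = 115.92 now, so partner 2 offers 115.92, keeping 484.08.
Round 1 (partner 1 proposes): partner 2 can get 484.08 next round, worth 0.79 × 484.08 = 382.4232 now. Partner 1 offers 382.4232 and keeps 600 − 382.4232 = 217.5768.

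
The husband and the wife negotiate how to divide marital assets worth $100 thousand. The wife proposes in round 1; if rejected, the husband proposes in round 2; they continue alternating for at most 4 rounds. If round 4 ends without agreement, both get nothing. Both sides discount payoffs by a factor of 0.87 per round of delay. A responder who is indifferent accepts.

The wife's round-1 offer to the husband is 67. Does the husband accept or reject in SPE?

Reject

Work out the husband's continuation value if the offer is rejected.
Round 4 (the husband proposes): rejection yields 0 for the wife; the husband offers 0 and keeps 100.
Round 3 (the wife proposes): the husband can get 100 next round, worth 0.87 × 100 = 87 now; the wife offers that and keeps 13.
Round 2 (the husband proposes): the wife can get 13 next round, worth 0.87 × 13 = 11.31 now, so the husband offers 11.31, keeping 88.69.
So by rejecting in round 1, the husband gets 88.69 next round, worth 0.87 × 88.69 = 77.1603 now.
Offer 67 < 77.1603, so the husband rejects.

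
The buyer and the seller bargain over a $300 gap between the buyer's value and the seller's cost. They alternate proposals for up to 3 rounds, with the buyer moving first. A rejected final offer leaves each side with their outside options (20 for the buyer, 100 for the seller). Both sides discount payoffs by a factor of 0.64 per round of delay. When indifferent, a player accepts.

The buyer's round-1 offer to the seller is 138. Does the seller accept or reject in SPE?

Accept

Work out the seller's continuation value if the offer is rejected.
Round 3 (the buyer proposes): the seller gets 100 if talks fail, so the buyer offers 100 and keeps 200.
Round 2 (the seller proposes): the buyer can get 200 next round, worth 0.64 × 200 = 128 now; the seller offers that and keeps 172.
So by rejecting in round 1, the seller gets 172 next round, worth 0.64 × 172 = 110.08 now.
Offer 138 ≥ 110.08, so the seller accepts.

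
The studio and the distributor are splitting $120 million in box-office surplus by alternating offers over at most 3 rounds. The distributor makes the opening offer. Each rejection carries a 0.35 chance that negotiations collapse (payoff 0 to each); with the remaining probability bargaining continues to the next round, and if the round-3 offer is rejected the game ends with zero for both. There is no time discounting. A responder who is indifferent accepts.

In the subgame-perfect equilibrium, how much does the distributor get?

92.7

Round 3 (the distributor proposes): rejection yields 0 for the studio; the distributor offers 0 and keeps 120.
Round 2 (the studio proposes): rejecting gives the distributor an expected 0.65 × 120 = 78, so the studio offers 78, keeping 42.
Round 1 (the distributor proposes): rejecting gives the studio an expected 0.65 × 42 = 27.3; the distributor offers that and keeps 92.7.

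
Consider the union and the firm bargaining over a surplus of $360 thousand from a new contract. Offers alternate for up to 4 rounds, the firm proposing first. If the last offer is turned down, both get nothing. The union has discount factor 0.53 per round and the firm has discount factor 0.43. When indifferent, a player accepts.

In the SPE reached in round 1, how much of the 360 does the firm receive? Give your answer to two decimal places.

207.76

Work backward from the last round.
Round 4 (the union proposes): rejection yields 0 for the firm; the union offers 0 and keeps 360.
Round 3 (the firm proposes): the union can get 360 next round, worth 0.53 × 360 = 190.8 now, so the firm offers 190.8, keeping 169.2.
Round 2 (the union proposes): the firm can get 169.2 next round, worth 0.43 × 169.2 = 72.756 now, so the union offers 72.756, keeping 287.244.
Round 1 (the firm proposes): the union can get 287.244 next round, worth 0.53 × 287.244 = 152.23932 now. The firm offers 152.23932 and keeps 360 − 152.23932 = 207.76068.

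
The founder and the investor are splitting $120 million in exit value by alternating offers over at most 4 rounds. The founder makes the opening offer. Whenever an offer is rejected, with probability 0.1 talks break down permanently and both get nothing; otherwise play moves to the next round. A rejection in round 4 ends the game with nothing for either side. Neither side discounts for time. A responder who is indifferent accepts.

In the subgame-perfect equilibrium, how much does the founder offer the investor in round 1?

98.28

By backward induction:
Round 4 (the investor proposes): rejection yields 0 for the founder; the investor offers 0 and keeps 120.
Round 3 (the founder proposes): rejecting gives the investor an expected 0.9 × 120 = 108, so the founder offers 108, keeping 12.
Round 2 (the investor proposes): rejecting gives the founder an expected 0.9 × 12 = 10.8, so the investor offers 10.8, keeping 109.2.
Round 1 (the founder proposes): rejecting gives the investor an expected 0.9 × 109.2 = 98.28; the founder offers that and keeps 21.72.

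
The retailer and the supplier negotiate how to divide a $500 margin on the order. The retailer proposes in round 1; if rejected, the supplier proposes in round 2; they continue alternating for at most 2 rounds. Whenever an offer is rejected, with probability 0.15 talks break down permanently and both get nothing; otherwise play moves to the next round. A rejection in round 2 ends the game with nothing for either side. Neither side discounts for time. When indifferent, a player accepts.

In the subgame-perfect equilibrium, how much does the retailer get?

75

By backward induction:
Round 2 (the supplier proposes): the retailer will accept anything ≥ 0, so the supplier offers 0 and keeps 500.
Round 1 (the retailer proposes): rejecting gives the supplier an expected 0.85 × 500 = 425, so the retailer offers 425, keeping 75.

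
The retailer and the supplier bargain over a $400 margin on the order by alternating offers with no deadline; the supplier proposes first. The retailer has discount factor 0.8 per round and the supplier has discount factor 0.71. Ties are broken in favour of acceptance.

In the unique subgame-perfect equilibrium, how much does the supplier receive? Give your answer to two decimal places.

Let x be the supplier's share when the supplier proposes and y be the retailer's share when the retailer proposes.
The retailer accepts iff offered ≥ 0.8·y, so x = 400 − 0.8y. Symmetrically y = 400 − 0.71x.
Substituting: x = 400 − 0.8(400 − 0.71x), giving x(1 − 0.71·0.8) = 400(1 − 0.8).
So x = 400 × 0.2 / 0.432 ≈ 185.1852, and the retailer receives 400 − x ≈ 214.8148.

185.19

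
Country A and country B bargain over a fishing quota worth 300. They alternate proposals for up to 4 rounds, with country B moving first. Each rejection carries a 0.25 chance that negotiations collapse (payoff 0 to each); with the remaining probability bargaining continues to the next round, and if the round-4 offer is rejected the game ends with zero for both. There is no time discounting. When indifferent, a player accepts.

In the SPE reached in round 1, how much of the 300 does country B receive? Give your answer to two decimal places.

By backward induction:
Round 4 (country A proposes): country B will accept anything ≥ 0, so country A offers 0 and keeps 300.
Round 3 (country B proposes): rejecting gives country A an expected 0.75 × 300 = 225, so country B offers 225, keeping 75.
Round 2 (country A proposes): rejecting gives country B an expected 0.75 × 75 = 56.25, so country A offers 56.25, keeping 243.75.
Round 1 (country B proposes): rejecting gives country A an expected 0.75 × 243.75 = 182.8125; country B offers that and keeps 117.1875.

117.19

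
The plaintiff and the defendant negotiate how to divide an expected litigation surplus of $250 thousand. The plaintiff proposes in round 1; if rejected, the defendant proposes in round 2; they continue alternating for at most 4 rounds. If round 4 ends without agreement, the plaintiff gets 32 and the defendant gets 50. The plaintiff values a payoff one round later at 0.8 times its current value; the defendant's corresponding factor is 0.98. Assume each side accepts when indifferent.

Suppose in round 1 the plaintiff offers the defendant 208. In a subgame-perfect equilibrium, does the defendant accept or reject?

Round 4 (the defendant proposes): the plaintiff gets 32 if talks fail, so the defendant offers 32 and keeps 218.
Round 3 (the plaintiff proposes): the defendant can get 218 next round, worth 0.98 × 218 = 213.64 now. The plaintiff offers 213.64 and keeps 250 − 213.64 = 36.36.
Round 2 (the defendant proposes): the plaintiff can get 36.36 next round, worth 0.8 × 36.36 = 29.088 now; the defendant offers that and keeps 220.912.
So by rejecting in round 1, the defendant gets 220.912 next round, worth 0.98 × 220.912 = 216.49376 now.
Offer 208 < 216.49376, so the defendant rejects.

Reject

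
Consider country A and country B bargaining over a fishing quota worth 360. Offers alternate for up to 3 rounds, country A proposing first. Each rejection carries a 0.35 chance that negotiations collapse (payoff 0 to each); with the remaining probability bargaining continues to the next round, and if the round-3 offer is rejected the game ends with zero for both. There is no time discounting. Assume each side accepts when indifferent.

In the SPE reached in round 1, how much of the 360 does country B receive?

81.9

Round 3 (country A proposes): rejection yields 0 for country B; country A offers 0 and keeps 360.
Round 2 (country B proposes): rejecting gives country A an expected 0.65 × 360 = 234, so country B offers 234, keeping 126.
Round 1 (country A proposes): rejecting gives country B an expected 0.65 × 126 = 81.9, so country A offers 81.9, keeping 278.1.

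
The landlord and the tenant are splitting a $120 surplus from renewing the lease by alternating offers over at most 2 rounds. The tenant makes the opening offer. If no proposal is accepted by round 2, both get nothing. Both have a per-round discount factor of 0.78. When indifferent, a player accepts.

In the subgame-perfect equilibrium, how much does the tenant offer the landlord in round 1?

By backward induction:
Round 2 (the landlord proposes): the tenant will accept anything ≥ 0, so the landlord offers 0 and keeps 120.
Round 1 (the tenant proposes): the landlord can get 120 next round, worth 0.78 × 120 = 93.6 now, so the tenant offers 93.6, keeping 26.4.

93.6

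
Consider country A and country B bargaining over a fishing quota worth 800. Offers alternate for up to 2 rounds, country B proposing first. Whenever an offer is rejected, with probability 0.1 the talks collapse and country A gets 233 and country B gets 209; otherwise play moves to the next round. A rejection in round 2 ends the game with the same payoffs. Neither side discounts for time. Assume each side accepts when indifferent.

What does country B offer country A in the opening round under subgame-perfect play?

555.2

Round 2 (country A proposes): country B gets 209 if talks fail, so country A offers 209 and keeps 591.
Round 1 (country B proposes): rejecting gives country A an expected 0.9 × 591 + 0.1 × 233 = 555.2. Country B offers 555.2 and keeps 800 − 555.2 = 244.8.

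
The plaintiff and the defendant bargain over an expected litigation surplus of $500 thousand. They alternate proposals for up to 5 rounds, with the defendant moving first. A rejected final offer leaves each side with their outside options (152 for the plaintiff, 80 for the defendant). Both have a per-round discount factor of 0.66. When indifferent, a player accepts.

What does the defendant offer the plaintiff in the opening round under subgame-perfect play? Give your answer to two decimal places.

189.92

By backward induction:
Round 5 (the defendant proposes): the plaintiff gets 152 if talks fail, so the defendant offers 152 and keeps 348.
Round 4 (the plaintiff proposes): the defendant can get 348 next round, worth 0.66 × 348 = 229.68 now; the plaintiff offers that and keeps 270.32.
Round 3 (the defendant proposes): the plaintiff can get 270.32 next round, worth 0.66 × 270.32 = 178.4112 now. The defendant offers 178.4112 and keeps 500 − 178.4112 = 321.5888.
Round 2 (the plaintiff proposes): the defendant can get 321.5888 next round, worth 0.66 × 321.5888 = 212.248608 now. The plaintiff offers 212.248608 and keeps 500 − 212.248608 = 287.751392.
Round 1 (the defendant proposes): the plaintiff can get 287.751392 next round, worth 0.66 × 287.751392 = 189.91591872 now. The defendant offers 189.91591872 and keeps 500 − 189.91591872 = 310.08408128.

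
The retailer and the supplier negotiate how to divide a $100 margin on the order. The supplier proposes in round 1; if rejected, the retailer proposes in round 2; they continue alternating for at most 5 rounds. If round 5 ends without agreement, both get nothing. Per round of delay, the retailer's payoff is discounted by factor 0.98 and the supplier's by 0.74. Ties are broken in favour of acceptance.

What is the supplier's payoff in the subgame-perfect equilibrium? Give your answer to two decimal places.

Round 5 (the supplier proposes): rejection yields 0 for the retailer; the supplier offers 0 and keeps 100.
Round 4 (the retailer proposes): the supplier can get 100 next round, worth 0.74 × 100 = 74 now; the retailer offers that and keeps 26.
Round 3 (the supplier proposes): the retailer can get 26 next round, worth 0.98 × 26 = 25.48 now, so the supplier offers 25.48, keeping 74.52.
Round 2 (the retailer proposes): the supplier can get 74.52 next round, worth 0.74 × 74.52 = 55.1448 now, so the retailer offers 55.1448, keeping 44.8552.
Round 1 (the supplier proposes): the retailer can get 44.8552 next round, worth 0.98 × 44.8552 = 43.958096 now; the supplier offers that and keeps 56.041904.

56.04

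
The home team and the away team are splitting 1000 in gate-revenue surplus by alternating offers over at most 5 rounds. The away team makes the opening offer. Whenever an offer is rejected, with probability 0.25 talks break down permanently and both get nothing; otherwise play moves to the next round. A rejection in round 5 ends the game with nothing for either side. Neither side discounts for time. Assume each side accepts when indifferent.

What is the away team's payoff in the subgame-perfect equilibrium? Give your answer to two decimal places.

By backward induction:
Round 5 (the away team proposes): rejection yields 0 for the home team; the away team offers 0 and keeps 1000.
Round 4 (the home team proposes): rejecting gives the away team an expected 0.75 × 1000 = 750. The home team offers 750 and keeps 1000 − 750 = 250.
Round 3 (the away team proposes): rejecting gives the home team an expected 0.75 × 250 = 187.5; the away team offers that and keeps 812.5.
Round 2 (the home team proposes): rejecting gives the away team an expected 0.75 × 812.5 = 609.375; the home team offers that and keeps 390.625.
Round 1 (the away team proposes): rejecting gives the home team an expected 0.75 × 390.625 = 292.96875. The away team offers 292.96875 and keeps 1000 − 292.96875 = 707.03125.

707.03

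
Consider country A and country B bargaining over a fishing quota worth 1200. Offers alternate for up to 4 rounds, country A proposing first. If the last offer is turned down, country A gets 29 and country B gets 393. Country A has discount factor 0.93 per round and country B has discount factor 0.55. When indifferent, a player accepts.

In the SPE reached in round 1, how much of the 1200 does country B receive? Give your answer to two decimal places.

Round 4 (country B proposes): country A gets 29 if talks fail, so country B offers 29 and keeps 1171.
Round 3 (country A proposes): country B can get 1171 next round, worth 0.55 × 1171 = 644.05 now, so country A offers 644.05, keeping 555.95.
Round 2 (country B proposes): country A can get 555.95 next round, worth 0.93 × 555.95 = 517.0335 now; country B offers that and keeps 682.9665.
Round 1 (country A proposes): country B can get 682.9665 next round, worth 0.55 × 682.9665 = 375.631575 now. Country A offers 375.631575 and keeps 1200 − 375.631575 = 824.368425.

375.63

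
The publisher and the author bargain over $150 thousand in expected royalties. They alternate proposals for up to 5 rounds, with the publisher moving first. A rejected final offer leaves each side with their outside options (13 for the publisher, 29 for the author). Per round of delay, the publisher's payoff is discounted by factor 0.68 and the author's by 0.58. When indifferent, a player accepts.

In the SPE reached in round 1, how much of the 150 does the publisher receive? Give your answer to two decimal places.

106.67

Work backward from the last round.
Round 5 (the publisher proposes): the author gets 29 if talks fail, so the publisher offers 29 and keeps 121.
Round 4 (the author proposes): the publisher can get 121 next round, worth 0.68 × 121 = 82.28 now. The author offers 82.28 and keeps 150 − 82.28 = 67.72.
Round 3 (the publisher proposes): the author can get 67.72 next round, worth 0.58 × 67.72 = 39.2776 now, so the publisher offers 39.2776, keeping 110.7224.
Round 2 (the author proposes): the publisher can get 110.7224 next round, worth 0.68 × 110.7224 = 75.291232 now; the author offers that and keeps 74.708768.
Round 1 (the publisher proposes): the author can get 74.708768 next round, worth 0.58 × 74.708768 = 43.33108544 now, so the publisher offers 43.33108544, keeping 106.66891456.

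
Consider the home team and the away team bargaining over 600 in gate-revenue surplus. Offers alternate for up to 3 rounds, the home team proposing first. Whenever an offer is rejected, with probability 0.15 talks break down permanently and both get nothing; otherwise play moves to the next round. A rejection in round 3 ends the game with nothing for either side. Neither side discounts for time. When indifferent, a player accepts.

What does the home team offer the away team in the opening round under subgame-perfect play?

76.5

Round 3 (the home team proposes): rejection yields 0 for the away team; the home team offers 0 and keeps 600.
Round 2 (the away team proposes): rejecting gives the home team an expected 0.85 × 600 = 510, so the away team offers 510, keeping 90.
Round 1 (the home team proposes): rejecting gives the away team an expected 0.85 × 90 = 76.5; the home team offers that and keeps 523.5.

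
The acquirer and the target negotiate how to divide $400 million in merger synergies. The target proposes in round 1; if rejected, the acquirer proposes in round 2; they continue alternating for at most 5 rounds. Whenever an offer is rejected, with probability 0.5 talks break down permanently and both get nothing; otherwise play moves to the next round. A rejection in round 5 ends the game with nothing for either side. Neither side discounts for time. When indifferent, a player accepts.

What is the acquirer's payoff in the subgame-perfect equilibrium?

Round 5 (the target proposes): the acquirer will accept anything ≥ 0, so the target offers 0 and keeps 400.
Round 4 (the acquirer proposes): rejecting gives the target an expected 0.5 × 400 = 200, so the acquirer offers 200, keeping 200.
Round 3 (the target proposes): rejecting gives the acquirer an expected 0.5 × 200 = 100; the target offers that and keeps 300.
Round 2 (the acquirer proposes): rejecting gives the target an expected 0.5 × 300 = 150, so the acquirer offers 150, keeping 250.
Round 1 (the target proposes): rejecting gives the acquirer an expected 0.5 × 250 = 125; the target offers that and keeps 275.

125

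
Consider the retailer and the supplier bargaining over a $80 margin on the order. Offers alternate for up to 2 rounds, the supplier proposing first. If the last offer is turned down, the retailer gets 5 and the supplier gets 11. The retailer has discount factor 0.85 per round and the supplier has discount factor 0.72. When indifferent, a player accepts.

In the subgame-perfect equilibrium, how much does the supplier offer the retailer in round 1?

58.65

Round 2 (the retailer proposes): the supplier gets 11 if talks fail, so the retailer offers 11 and keeps 69.
Round 1 (the supplier proposes): the retailer can get 69 next round, worth 0.85 × 69 = 58.65 now. The supplier offers 58.65 and keeps 80 − 58.65 = 21.35.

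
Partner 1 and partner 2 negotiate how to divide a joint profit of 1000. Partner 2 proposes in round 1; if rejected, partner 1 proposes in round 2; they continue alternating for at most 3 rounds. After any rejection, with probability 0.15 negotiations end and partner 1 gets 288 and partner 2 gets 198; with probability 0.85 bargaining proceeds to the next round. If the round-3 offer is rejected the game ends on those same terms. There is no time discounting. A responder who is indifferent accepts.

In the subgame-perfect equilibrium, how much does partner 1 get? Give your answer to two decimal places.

Round 3 (partner 2 proposes): partner 1 gets 288 if talks fail, so partner 2 offers 288 and keeps 712.
Round 2 (partner 1 proposes): rejecting gives partner 2 an expected 0.85 × 712 + 0.15 × 198 = 634.9. Partner 1 offers 634.9 and keeps 1000 − 634.9 = 365.1.
Round 1 (partner 2 proposes): rejecting gives partner 1 an expected 0.85 × 365.1 + 0.15 × 288 = 353.535; partner 2 offers that and keeps 646.465.

353.54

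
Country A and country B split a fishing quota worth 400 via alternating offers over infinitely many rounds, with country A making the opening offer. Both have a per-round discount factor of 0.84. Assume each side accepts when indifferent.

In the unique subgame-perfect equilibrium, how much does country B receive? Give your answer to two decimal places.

When country A proposes, country B accepts any offer worth at least 0.84 times what country B would get by proposing next round; and vice versa.
This gives x = 400 − 0.84y and y = 400 − 0.84x, where x and y are each side's share when it proposes.
Hence (1 − 0.84·0.84)x = 400(1 − 0.84), i.e. 0.2944·x = 64.
x ≈ 217.3913; country B's share is 400 − x ≈ 182.6087.

182.61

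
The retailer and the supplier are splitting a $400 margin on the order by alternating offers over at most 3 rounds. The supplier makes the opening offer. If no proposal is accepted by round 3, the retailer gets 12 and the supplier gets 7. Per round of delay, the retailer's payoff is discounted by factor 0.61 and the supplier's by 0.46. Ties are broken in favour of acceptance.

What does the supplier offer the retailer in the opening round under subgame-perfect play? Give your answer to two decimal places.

Work backward from the last round.
Round 3 (the supplier proposes): the retailer gets 12 if talks fail, so the supplier offers 12 and keeps 388.
Round 2 (the retailer proposes): the supplier can get 388 next round, worth 0.46 × 388 = 178.48 now, so the retailer offers 178.48, keeping 221.52.
Round 1 (the supplier proposes): the retailer can get 221.52 next round, worth 0.61 × 221.52 = 135.1272 now, so the supplier offers 135.1272, keeping 264.8728.

135.13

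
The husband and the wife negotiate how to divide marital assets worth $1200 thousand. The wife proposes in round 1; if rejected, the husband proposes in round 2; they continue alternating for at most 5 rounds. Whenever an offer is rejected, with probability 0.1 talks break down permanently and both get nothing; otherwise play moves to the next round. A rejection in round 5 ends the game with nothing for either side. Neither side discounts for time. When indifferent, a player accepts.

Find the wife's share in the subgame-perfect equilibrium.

By backward induction:
Round 5 (the wife proposes): the husband will accept anything ≥ 0, so the wife offers 0 and keeps 1200.
Round 4 (the husband proposes): rejecting gives the wife an expected 0.9 × 1200 = 1080, so the husband offers 1080, keeping 120.
Round 3 (the wife proposes): rejecting gives the husband an expected 0.9 × 120 = 108, so the wife offers 108, keeping 1092.
Round 2 (the husband proposes): rejecting gives the wife an expected 0.9 × 1092 = 982.8; the husband offers that and keeps 217.2.
Round 1 (the wife proposes): rejecting gives the husband an expected 0.9 × 217.2 = 195.48; the wife offers that and keeps 1004.52.

1004.52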